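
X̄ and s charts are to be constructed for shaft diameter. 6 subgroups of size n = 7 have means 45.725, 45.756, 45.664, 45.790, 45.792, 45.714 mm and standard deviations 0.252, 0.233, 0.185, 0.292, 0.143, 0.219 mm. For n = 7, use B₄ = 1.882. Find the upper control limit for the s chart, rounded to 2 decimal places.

s̄ = (0.252 + 0.233 + 0.185 + 0.292 + 0.143 + 0.219) / 6 = 0.2207
UCL_s = B₄·s̄ = 1.882 × 0.2207 = 0.4153

0.42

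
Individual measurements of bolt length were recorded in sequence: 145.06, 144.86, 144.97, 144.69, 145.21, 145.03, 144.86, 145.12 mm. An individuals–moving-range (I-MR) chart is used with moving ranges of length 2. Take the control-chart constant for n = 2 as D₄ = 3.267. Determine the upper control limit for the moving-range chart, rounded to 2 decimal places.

Moving ranges: 0.20, 0.11, 0.28, 0.52, 0.18, 0.17, 0.26; M̄R̄ = 1.7200 / 7 = 0.2457
UCL_MR = D₄·M̄R̄ = 3.267 × 0.2457 = 0.8027

0.80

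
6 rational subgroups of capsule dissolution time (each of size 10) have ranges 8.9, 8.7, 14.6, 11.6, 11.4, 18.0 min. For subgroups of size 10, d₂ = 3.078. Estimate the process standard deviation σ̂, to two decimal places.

R̄ = (8.9 + 8.7 + 14.6 + 11.6 + 11.4 + 18.0) / 6 = 12.2000
σ̂ = R̄ / d₂ = 12.2000 / 3.078 = 3.9636

3.96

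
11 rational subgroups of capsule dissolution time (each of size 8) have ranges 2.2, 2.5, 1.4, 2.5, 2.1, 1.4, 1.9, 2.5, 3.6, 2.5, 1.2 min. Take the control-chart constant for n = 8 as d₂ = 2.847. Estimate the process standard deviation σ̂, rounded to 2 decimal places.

0.76

R̄ = (2.2 + 2.5 + 1.4 + 2.5 + 2.1 + 1.4 + 1.9 + 2.5 + 3.6 + 2.5 + 1.2) / 11 = 2.1636
σ̂ = R̄ / d₂ = 2.1636 / 2.847 = 0.7600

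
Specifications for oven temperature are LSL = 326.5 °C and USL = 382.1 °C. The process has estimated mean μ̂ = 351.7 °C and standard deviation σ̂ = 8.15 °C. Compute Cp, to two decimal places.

Cp = (USL − LSL) / (6σ̂) = (382.1 − 326.5) / (6 × 8.15) = 55.6000 / 48.9000 = 1.1370

1.14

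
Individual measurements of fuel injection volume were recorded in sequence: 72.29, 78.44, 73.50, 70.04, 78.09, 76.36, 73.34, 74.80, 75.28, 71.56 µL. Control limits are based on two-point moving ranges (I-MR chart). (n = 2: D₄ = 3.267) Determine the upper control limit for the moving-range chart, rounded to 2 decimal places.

Moving ranges: 6.15, 4.94, 3.46, 8.05, 1.73, 3.02, 1.46, 0.48, 3.72; M̄R̄ = 33.0100 / 9 = 3.6678
UCL_MR = D₄·M̄R̄ = 3.267 × 3.6678 = 11.9826

11.98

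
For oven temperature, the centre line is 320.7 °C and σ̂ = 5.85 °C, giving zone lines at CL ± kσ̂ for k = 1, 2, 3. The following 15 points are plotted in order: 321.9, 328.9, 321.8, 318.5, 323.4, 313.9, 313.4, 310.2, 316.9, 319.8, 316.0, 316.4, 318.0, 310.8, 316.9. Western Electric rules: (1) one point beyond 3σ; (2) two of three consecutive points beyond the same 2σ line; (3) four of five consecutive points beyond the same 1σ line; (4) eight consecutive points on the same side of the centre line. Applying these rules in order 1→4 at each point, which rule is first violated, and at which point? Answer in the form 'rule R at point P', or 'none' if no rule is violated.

Zone of each point (C = within 1σ̂, B = 1σ̂–2σ̂, A = 2σ̂–3σ̂, * = beyond 3σ̂; sign = side of CL): 1:+C, 2:+B, 3:+C, 4:-C, 5:+C, 6:-B, 7:-B, 8:-B, 9:-C, 10:-C, 11:-C, 12:-C, 13:-C, 14:-B, 15:-C
Rule 4 (eight consecutive points on the same side of the centre line) is satisfied at point 13.

rule 4 at point 13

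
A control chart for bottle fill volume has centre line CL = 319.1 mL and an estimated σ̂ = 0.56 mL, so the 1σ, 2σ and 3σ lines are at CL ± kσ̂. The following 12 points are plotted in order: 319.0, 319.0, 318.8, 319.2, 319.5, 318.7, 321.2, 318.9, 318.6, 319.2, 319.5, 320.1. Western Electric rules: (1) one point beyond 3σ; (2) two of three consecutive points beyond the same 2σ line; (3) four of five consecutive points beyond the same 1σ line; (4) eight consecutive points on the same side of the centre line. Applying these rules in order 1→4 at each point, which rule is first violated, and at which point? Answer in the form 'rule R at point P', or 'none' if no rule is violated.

Zone of each point (C = within 1σ̂, B = 1σ̂–2σ̂, A = 2σ̂–3σ̂, * = beyond 3σ̂; sign = side of CL): 1:-C, 2:-C, 3:-C, 4:+C, 5:+C, 6:-C, 7:+*, 8:-C, 9:-C, 10:+C, 11:+C, 12:+B
Rule 1 (one point beyond the 3σ limits) is satisfied at point 7.

rule 1 at point 7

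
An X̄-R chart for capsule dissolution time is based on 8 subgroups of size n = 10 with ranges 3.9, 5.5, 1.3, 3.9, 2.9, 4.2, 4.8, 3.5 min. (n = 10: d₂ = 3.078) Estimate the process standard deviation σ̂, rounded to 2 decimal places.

1.22

R̄ = (3.9 + 5.5 + 1.3 + 3.9 + 2.9 + 4.2 + 4.8 + 3.5) / 8 = 3.7500
σ̂ = R̄ / d₂ = 3.7500 / 3.078 = 1.2183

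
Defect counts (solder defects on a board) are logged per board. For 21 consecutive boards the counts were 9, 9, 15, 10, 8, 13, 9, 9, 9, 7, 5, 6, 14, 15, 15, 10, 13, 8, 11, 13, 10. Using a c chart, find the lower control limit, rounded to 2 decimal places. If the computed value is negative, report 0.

0.72

c̄ = (9 + 9 + 15 + 10 + 8 + 13 + 9 + 9 + 9 + 7 + 5 + 6 + 14 + 15 + 15 + 10 + 13 + 8 + 11 + 13 + 10) / 21 = 218 / 21 = 10.3810
LCL = c̄ − 3√c̄ = 10.3810 − 3 × 3.2219 = 0.7151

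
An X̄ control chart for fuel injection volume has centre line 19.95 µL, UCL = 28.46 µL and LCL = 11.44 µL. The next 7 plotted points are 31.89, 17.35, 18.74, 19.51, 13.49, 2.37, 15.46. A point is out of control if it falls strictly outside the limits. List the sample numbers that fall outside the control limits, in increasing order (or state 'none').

1, 6

Compare each point to [11.44, 28.46]: sample 1 = 31.89 > UCL; sample 6 = 2.37 < LCL.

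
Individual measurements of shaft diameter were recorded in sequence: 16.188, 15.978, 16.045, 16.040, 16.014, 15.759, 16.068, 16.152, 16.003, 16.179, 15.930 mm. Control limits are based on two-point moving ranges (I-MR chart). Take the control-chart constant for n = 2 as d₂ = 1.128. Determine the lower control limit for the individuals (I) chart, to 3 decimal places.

X̄ = (16.188 + 15.978 + 16.045 + 16.040 + 16.014 + 15.759 + 16.068 + 16.152 + 16.003 + 16.179 + 15.930) / 11 = 16.0324
Moving ranges: 0.210, 0.067, 0.005, 0.026, 0.255, 0.309, 0.084, 0.149, 0.176, 0.249; M̄R̄ = 1.5300 / 10 = 0.1530
LCL = X̄ − 3·M̄R̄/d₂ = 16.0324 − 3 × 0.1530 / 1.128 = 15.6254

15.625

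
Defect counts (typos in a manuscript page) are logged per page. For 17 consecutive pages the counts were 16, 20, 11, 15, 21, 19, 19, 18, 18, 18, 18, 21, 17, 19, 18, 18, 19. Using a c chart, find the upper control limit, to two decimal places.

c̄ = (16 + 20 + 11 + 15 + 21 + 19 + 19 + 18 + 18 + 18 + 18 + 21 + 17 + 19 + 18 + 18 + 19) / 17 = 305 / 17 = 17.9412
UCL = c̄ + 3√c̄ = 17.9412 + 3 × √17.9412 = 17.9412 + 3 × 4.2357 = 30.6483

30.65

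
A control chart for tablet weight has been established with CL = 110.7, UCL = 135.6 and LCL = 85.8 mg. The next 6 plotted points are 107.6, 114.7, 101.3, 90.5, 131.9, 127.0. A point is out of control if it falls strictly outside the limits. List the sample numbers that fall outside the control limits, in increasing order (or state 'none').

All 6 points lie within [85.8, 135.6].

none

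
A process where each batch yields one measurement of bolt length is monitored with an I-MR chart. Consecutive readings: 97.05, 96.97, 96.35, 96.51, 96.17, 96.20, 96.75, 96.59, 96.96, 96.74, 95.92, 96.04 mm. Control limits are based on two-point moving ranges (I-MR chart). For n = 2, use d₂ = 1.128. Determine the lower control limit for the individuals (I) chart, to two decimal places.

95.68

X̄ = (97.05 + 96.97 + 96.35 + 96.51 + 96.17 + 96.20 + 96.75 + 96.59 + 96.96 + 96.74 + 95.92 + 96.04) / 12 = 96.5208
Moving ranges: 0.08, 0.62, 0.16, 0.34, 0.03, 0.55, 0.16, 0.37, 0.22, 0.82, 0.12; M̄R̄ = 3.4700 / 11 = 0.3155
LCL = X̄ − 3·M̄R̄/d₂ = 96.5208 − 3 × 0.3155 / 1.128 = 95.6819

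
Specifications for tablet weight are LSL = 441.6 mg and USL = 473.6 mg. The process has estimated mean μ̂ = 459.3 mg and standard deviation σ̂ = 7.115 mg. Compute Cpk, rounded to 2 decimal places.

Cpu = (USL − μ̂) / (3σ̂) = (473.6 − 459.3) / (3 × 7.115) = 0.6699; Cpl = (μ̂ − LSL) / (3σ̂) = (459.3 − 441.6) / (3 × 7.115) = 0.8292; Cpk = min(Cpu, Cpl) = 0.6699

0.67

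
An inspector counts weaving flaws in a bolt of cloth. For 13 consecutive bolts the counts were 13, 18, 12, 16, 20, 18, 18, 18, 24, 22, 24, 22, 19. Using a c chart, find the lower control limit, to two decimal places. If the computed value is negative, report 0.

c̄ = (13 + 18 + 12 + 16 + 20 + 18 + 18 + 18 + 24 + 22 + 24 + 22 + 19) / 13 = 244 / 13 = 18.7692
LCL = c̄ − 3√c̄ = 18.7692 − 3 × 4.3323 = 5.7722

5.77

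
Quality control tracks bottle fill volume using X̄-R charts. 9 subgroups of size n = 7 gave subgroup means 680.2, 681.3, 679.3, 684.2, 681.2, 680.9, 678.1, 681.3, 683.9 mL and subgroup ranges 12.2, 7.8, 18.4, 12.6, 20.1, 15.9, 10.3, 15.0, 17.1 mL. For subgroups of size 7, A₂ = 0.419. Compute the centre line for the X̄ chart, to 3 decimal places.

X̄̄ = (680.2 + 681.3 + 679.3 + 684.2 + 681.2 + 680.9 + 678.1 + 681.3 + 683.9) / 9 = 6130.4000 / 9 = 681.1556
CL = X̄̄ = 681.1556

681.156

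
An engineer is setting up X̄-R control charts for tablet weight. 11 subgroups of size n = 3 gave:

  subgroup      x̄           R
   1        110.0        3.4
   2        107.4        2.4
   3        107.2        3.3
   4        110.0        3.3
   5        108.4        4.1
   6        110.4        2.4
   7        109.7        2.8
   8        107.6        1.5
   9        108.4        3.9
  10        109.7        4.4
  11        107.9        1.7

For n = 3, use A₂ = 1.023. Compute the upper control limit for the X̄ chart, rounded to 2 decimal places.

X̄̄ = (110.0 + 107.4 + 107.2 + 110.0 + 108.4 + 110.4 + 109.7 + 107.6 + 108.4 + 109.7 + 107.9) / 11 = 1196.7000 / 11 = 108.7909
R̄ = (3.4 + 2.4 + 3.3 + 3.3 + 4.1 + 2.4 + 2.8 + 1.5 + 3.9 + 4.4 + 1.7) / 11 = 33.2000 / 11 = 3.0182
UCL = X̄̄ + A₂·R̄ = 108.7909 + 1.023 × 3.0182 = 111.8785

111.88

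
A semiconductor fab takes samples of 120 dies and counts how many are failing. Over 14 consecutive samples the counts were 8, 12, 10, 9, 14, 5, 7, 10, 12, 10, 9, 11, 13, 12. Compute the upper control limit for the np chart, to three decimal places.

19.285

p̄ = Σdᵢ / (k·n) = 142 / (14 × 120) = 0.08452
UCL = np̄ + 3·√(np̄(1−p̄)) = 10.1429 + 3 × √(10.1429×0.91548) = 10.1429 + 3 × 3.0472 = 19.2845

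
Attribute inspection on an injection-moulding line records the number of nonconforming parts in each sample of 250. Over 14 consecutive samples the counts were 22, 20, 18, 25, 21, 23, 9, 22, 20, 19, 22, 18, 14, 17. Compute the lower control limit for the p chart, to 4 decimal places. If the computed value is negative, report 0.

0.0265

p̄ = Σdᵢ / (k·n) = 270 / (14 × 250) = 0.07714
LCL = p̄ − 3·√(p̄(1−p̄)/n) = 0.07714 − 3 × 0.01688 = 0.02652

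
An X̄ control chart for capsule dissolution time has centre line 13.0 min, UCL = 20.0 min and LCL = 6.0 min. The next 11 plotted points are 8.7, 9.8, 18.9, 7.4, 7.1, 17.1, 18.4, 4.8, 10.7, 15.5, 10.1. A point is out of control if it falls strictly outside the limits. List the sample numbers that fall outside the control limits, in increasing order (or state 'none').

8

Compare each point to [6.0, 20.0]: sample 8 = 4.8 < LCL.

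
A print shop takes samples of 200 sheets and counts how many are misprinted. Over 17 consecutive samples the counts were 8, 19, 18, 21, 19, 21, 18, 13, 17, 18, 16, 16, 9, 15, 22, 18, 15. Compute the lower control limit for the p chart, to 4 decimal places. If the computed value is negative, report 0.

0.0246

p̄ = Σdᵢ / (k·n) = 283 / (17 × 200) = 0.08324
LCL = p̄ − 3·√(p̄(1−p̄)/n) = 0.08324 − 3 × 0.01953 = 0.02464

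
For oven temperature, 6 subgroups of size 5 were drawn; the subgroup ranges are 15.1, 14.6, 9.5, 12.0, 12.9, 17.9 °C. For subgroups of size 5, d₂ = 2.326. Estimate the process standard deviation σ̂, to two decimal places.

5.88

R̄ = (15.1 + 14.6 + 9.5 + 12.0 + 12.9 + 17.9) / 6 = 13.6667
σ̂ = R̄ / d₂ = 13.6667 / 2.326 = 5.8756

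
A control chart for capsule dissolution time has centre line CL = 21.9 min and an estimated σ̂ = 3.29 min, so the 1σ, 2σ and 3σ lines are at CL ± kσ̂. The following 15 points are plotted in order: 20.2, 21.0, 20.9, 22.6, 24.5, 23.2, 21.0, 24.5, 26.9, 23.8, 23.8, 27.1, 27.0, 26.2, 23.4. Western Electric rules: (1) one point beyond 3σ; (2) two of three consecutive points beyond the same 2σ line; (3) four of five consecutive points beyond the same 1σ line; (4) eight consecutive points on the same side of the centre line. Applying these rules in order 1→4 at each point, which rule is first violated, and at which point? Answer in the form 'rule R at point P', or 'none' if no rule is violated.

rule 4 at point 15

Zone of each point (C = within 1σ̂, B = 1σ̂–2σ̂, A = 2σ̂–3σ̂, * = beyond 3σ̂; sign = side of CL): 1:-C, 2:-C, 3:-C, 4:+C, 5:+C, 6:+C, 7:-C, 8:+C, 9:+B, 10:+C, 11:+C, 12:+B, 13:+B, 14:+B, 15:+C
Rule 4 (eight consecutive points on the same side of the centre line) is satisfied at point 15.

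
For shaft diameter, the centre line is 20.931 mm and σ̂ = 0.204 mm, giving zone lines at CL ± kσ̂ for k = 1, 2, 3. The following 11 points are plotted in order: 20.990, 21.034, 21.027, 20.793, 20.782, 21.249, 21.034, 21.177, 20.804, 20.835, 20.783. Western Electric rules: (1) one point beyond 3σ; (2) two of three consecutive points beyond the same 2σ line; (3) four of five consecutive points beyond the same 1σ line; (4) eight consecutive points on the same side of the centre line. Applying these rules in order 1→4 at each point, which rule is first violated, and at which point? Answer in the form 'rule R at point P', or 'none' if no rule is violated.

none

Zone of each point (C = within 1σ̂, B = 1σ̂–2σ̂, A = 2σ̂–3σ̂, * = beyond 3σ̂; sign = side of CL): 1:+C, 2:+C, 3:+C, 4:-C, 5:-C, 6:+B, 7:+C, 8:+B, 9:-C, 10:-C, 11:-C
No rule fires across all 11 points.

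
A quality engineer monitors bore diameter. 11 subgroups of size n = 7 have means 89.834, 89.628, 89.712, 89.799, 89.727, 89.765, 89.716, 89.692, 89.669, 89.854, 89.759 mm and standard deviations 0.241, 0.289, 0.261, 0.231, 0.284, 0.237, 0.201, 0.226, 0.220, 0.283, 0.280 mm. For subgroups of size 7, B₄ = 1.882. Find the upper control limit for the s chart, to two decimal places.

s̄ = (0.241 + 0.289 + 0.261 + 0.231 + 0.284 + 0.237 + 0.201 + 0.226 + 0.220 + 0.283 + 0.280) / 11 = 0.2503
UCL_s = B₄·s̄ = 1.882 × 0.2503 = 0.4710

0.47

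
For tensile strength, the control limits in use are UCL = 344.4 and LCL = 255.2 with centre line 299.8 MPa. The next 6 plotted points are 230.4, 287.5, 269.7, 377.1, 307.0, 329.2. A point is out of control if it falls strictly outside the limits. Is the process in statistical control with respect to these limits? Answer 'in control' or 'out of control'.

Compare each point to [255.2, 344.4]: sample 1 = 230.4 < LCL; sample 4 = 377.1 > UCL.

out of control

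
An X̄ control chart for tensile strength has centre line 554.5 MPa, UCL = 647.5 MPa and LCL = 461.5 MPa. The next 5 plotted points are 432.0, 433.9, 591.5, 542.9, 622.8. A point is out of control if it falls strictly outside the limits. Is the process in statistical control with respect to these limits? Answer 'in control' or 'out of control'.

out of control

Compare each point to [461.5, 647.5]: sample 1 = 432.0 < LCL; sample 2 = 433.9 < LCL.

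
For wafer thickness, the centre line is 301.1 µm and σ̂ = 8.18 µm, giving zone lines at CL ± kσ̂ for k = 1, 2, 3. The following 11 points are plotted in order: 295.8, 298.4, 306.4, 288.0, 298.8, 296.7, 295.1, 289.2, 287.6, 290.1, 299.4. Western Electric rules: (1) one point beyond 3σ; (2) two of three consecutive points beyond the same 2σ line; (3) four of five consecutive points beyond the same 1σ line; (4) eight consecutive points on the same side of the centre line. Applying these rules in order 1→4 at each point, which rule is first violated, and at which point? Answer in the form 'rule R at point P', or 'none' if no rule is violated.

rule 4 at point 11

Zone of each point (C = within 1σ̂, B = 1σ̂–2σ̂, A = 2σ̂–3σ̂, * = beyond 3σ̂; sign = side of CL): 1:-C, 2:-C, 3:+C, 4:-B, 5:-C, 6:-C, 7:-C, 8:-B, 9:-B, 10:-B, 11:-C
Rule 4 (eight consecutive points on the same side of the centre line) is satisfied at point 11.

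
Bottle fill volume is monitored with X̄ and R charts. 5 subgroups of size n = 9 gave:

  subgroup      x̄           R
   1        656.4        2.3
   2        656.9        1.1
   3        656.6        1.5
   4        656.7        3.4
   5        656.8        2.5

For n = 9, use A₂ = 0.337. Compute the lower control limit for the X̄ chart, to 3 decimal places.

655.952

X̄̄ = (656.4 + 656.9 + 656.6 + 656.7 + 656.8) / 5 = 3283.4000 / 5 = 656.6800
R̄ = (2.3 + 1.1 + 1.5 + 3.4 + 2.5) / 5 = 10.8000 / 5 = 2.1600
LCL = X̄̄ − A₂·R̄ = 656.6800 − 0.337 × 2.1600 = 655.9521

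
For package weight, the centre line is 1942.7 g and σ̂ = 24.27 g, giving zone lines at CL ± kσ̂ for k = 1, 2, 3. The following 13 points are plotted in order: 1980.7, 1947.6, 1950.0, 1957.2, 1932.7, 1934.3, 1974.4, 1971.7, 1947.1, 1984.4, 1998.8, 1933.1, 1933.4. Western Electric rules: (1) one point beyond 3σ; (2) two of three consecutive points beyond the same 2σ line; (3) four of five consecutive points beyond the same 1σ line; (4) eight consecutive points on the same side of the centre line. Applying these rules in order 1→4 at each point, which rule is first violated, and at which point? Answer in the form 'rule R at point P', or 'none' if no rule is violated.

Zone of each point (C = within 1σ̂, B = 1σ̂–2σ̂, A = 2σ̂–3σ̂, * = beyond 3σ̂; sign = side of CL): 1:+B, 2:+C, 3:+C, 4:+C, 5:-C, 6:-C, 7:+B, 8:+B, 9:+C, 10:+B, 11:+A, 12:-C, 13:-C
Rule 3 (four of five consecutive points beyond the same 1σ limit) is satisfied at point 11.

rule 3 at point 11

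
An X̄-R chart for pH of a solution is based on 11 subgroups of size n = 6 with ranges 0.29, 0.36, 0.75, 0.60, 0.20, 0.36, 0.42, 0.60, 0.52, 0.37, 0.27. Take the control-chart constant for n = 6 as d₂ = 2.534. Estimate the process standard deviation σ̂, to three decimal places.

R̄ = (0.29 + 0.36 + 0.75 + 0.60 + 0.20 + 0.36 + 0.42 + 0.60 + 0.52 + 0.37 + 0.27) / 11 = 0.4309
σ̂ = R̄ / d₂ = 0.4309 / 2.534 = 0.1701

0.170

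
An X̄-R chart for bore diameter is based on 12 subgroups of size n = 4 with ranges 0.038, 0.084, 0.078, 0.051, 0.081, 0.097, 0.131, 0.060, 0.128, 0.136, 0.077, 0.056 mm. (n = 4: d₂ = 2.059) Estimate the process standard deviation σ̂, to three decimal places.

0.041

R̄ = (0.038 + 0.084 + 0.078 + 0.051 + 0.081 + 0.097 + 0.131 + 0.060 + 0.128 + 0.136 + 0.077 + 0.056) / 12 = 0.0848
σ̂ = R̄ / d₂ = 0.0848 / 2.059 = 0.0412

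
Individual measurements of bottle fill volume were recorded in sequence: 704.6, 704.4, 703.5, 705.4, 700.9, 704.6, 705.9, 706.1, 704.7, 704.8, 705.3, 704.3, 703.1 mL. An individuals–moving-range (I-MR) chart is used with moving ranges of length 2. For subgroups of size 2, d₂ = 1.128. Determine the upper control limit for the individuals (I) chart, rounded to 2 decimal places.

X̄ = (704.6 + 704.4 + 703.5 + 705.4 + 700.9 + 704.6 + 705.9 + 706.1 + 704.7 + 704.8 + 705.3 + 704.3 + 703.1) / 13 = 704.4308
Moving ranges: 0.2, 0.9, 1.9, 4.5, 3.7, 1.3, 0.2, 1.4, 0.1, 0.5, 1.0, 1.2; M̄R̄ = 16.9000 / 12 = 1.4083
UCL = X̄ + 3·M̄R̄/d₂ = 704.4308 + 3 × 1.4083 / 1.128 = 708.1763

708.18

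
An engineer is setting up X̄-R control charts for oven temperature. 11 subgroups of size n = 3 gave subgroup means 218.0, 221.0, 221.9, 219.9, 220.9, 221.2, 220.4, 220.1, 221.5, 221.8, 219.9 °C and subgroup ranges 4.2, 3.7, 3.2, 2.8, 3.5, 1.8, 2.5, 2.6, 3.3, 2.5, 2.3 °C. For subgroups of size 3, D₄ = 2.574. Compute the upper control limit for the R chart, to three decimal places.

7.582

R̄ = (4.2 + 3.7 + 3.2 + 2.8 + 3.5 + 1.8 + 2.5 + 2.6 + 3.3 + 2.5 + 2.3) / 11 = 32.4000 / 11 = 2.9455
UCL_R = D₄·R̄ = 2.574 × 2.9455 = 7.5816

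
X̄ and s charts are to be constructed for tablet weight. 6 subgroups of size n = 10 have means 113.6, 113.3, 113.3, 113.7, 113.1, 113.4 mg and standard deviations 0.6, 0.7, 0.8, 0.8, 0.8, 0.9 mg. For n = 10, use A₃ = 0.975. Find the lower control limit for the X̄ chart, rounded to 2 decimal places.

112.65

X̄̄ = (113.6 + 113.3 + 113.3 + 113.7 + 113.1 + 113.4) / 6 = 113.4000
s̄ = (0.6 + 0.7 + 0.8 + 0.8 + 0.8 + 0.9) / 6 = 0.7667
LCL = X̄̄ − A₃·s̄ = 113.4000 − 0.975 × 0.7667 = 112.6525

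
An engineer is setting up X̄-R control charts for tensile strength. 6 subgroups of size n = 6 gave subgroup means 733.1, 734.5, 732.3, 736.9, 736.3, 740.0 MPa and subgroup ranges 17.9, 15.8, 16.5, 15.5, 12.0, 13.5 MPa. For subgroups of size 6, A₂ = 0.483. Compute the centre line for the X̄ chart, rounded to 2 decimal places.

X̄̄ = (733.1 + 734.5 + 732.3 + 736.9 + 736.3 + 740.0) / 6 = 4413.1000 / 6 = 735.5167
CL = X̄̄ = 735.5167

735.52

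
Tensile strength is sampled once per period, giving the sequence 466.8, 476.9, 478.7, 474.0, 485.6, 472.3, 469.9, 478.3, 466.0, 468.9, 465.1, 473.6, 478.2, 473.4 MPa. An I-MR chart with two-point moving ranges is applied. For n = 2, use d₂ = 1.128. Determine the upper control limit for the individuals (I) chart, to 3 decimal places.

491.656

X̄ = (466.8 + 476.9 + 478.7 + 474.0 + 485.6 + 472.3 + 469.9 + 478.3 + 466.0 + 468.9 + 465.1 + 473.6 + 478.2 + 473.4) / 14 = 473.4071
Moving ranges: 10.1, 1.8, 4.7, 11.6, 13.3, 2.4, 8.4, 12.3, 2.9, 3.8, 8.5, 4.6, 4.8; M̄R̄ = 89.2000 / 13 = 6.8615
UCL = X̄ + 3·M̄R̄/d₂ = 473.4071 + 3 × 6.8615 / 1.128 = 491.6559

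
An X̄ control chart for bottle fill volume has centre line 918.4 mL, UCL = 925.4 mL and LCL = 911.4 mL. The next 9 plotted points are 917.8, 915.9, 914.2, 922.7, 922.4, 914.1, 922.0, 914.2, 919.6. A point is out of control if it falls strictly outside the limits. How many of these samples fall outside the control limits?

All 9 points lie within [911.4, 925.4].

0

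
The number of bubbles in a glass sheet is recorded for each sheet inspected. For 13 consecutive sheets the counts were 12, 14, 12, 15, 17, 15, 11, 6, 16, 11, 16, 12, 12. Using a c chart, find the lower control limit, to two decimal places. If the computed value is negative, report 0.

c̄ = (12 + 14 + 12 + 15 + 17 + 15 + 11 + 6 + 16 + 11 + 16 + 12 + 12) / 13 = 169 / 13 = 13.0000
LCL = c̄ − 3√c̄ = 13.0000 − 3 × 3.6056 = 2.1833

2.18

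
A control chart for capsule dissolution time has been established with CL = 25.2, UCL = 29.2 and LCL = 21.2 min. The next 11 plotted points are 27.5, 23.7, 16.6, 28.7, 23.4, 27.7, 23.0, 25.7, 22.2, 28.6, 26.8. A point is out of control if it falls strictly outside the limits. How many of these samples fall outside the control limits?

1

Compare each point to [21.2, 29.2]: sample 3 = 16.6 < LCL.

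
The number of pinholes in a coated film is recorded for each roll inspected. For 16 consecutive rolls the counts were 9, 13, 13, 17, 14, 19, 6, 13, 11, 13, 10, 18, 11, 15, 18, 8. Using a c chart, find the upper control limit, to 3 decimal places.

c̄ = (9 + 13 + 13 + 17 + 14 + 19 + 6 + 13 + 11 + 13 + 10 + 18 + 11 + 15 + 18 + 8) / 16 = 208 / 16 = 13.0000
UCL = c̄ + 3√c̄ = 13.0000 + 3 × √13.0000 = 13.0000 + 3 × 3.6056 = 23.8167

23.817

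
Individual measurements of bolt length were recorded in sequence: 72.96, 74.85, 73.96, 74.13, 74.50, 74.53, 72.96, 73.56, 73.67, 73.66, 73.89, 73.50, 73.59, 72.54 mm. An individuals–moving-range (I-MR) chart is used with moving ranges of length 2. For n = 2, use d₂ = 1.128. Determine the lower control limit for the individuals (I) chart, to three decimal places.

X̄ = (72.96 + 74.85 + 73.96 + 74.13 + 74.50 + 74.53 + 72.96 + 73.56 + 73.67 + 73.66 + 73.89 + 73.50 + 73.59 + 72.54) / 14 = 73.7357
Moving ranges: 1.89, 0.89, 0.17, 0.37, 0.03, 1.57, 0.60, 0.11, 0.01, 0.23, 0.39, 0.09, 1.05; M̄R̄ = 7.4000 / 13 = 0.5692
LCL = X̄ − 3·M̄R̄/d₂ = 73.7357 − 3 × 0.5692 / 1.128 = 72.2218

72.222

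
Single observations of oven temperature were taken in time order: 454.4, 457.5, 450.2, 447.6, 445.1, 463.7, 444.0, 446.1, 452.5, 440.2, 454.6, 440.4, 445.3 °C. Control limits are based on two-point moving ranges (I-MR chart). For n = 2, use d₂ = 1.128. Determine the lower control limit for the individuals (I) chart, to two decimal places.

425.40

X̄ = (454.4 + 457.5 + 450.2 + 447.6 + 445.1 + 463.7 + 444.0 + 446.1 + 452.5 + 440.2 + 454.6 + 440.4 + 445.3) / 13 = 449.3538
Moving ranges: 3.1, 7.3, 2.6, 2.5, 18.6, 19.7, 2.1, 6.4, 12.3, 14.4, 14.2, 4.9; M̄R̄ = 108.1000 / 12 = 9.0083
LCL = X̄ − 3·M̄R̄/d₂ = 449.3538 − 3 × 9.0083 / 1.128 = 425.3955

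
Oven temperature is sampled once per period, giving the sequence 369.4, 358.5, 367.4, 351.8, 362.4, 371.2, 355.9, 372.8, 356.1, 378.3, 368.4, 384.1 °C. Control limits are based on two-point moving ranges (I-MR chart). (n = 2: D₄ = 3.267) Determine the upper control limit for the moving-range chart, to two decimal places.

Moving ranges: 10.9, 8.9, 15.6, 10.6, 8.8, 15.3, 16.9, 16.7, 22.2, 9.9, 15.7; M̄R̄ = 151.5000 / 11 = 13.7727
UCL_MR = D₄·M̄R̄ = 3.267 × 13.7727 = 44.9955

45.00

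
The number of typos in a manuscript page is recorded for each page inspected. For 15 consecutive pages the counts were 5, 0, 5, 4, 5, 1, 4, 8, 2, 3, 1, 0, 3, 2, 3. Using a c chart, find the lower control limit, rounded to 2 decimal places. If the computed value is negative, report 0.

0.00

c̄ = (5 + 0 + 5 + 4 + 5 + 1 + 4 + 8 + 2 + 3 + 1 + 0 + 3 + 2 + 3) / 15 = 46 / 15 = 3.0667
LCL = c̄ − 3√c̄ = 3.0667 − 3 × 1.7512 = -2.1869 → 0 (cannot be negative)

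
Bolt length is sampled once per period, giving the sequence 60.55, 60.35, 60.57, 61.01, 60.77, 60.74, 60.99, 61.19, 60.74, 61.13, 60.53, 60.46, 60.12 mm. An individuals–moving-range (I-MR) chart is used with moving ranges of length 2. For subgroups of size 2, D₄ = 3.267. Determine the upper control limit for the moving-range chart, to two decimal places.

Moving ranges: 0.20, 0.22, 0.44, 0.24, 0.03, 0.25, 0.20, 0.45, 0.39, 0.60, 0.07, 0.34; M̄R̄ = 3.4300 / 12 = 0.2858
UCL_MR = D₄·M̄R̄ = 3.267 × 0.2858 = 0.9338

0.93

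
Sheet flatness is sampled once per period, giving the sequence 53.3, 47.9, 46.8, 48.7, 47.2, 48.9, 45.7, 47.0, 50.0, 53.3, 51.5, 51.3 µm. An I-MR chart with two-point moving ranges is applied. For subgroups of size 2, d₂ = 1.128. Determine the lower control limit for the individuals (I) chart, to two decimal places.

43.40

X̄ = (53.3 + 47.9 + 46.8 + 48.7 + 47.2 + 48.9 + 45.7 + 47.0 + 50.0 + 53.3 + 51.5 + 51.3) / 12 = 49.3000
Moving ranges: 5.4, 1.1, 1.9, 1.5, 1.7, 3.2, 1.3, 3.0, 3.3, 1.8, 0.2; M̄R̄ = 24.4000 / 11 = 2.2182
LCL = X̄ − 3·M̄R̄/d₂ = 49.3000 − 3 × 2.2182 / 1.128 = 43.4006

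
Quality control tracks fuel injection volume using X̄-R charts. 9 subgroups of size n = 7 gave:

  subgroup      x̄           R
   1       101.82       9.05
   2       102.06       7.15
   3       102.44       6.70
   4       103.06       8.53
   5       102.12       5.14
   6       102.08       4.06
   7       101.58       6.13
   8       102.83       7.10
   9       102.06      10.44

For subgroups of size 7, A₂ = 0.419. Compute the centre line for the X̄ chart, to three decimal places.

102.228

X̄̄ = (101.82 + 102.06 + 102.44 + 103.06 + 102.12 + 102.08 + 101.58 + 102.83 + 102.06) / 9 = 920.0500 / 9 = 102.2278
CL = X̄̄ = 102.2278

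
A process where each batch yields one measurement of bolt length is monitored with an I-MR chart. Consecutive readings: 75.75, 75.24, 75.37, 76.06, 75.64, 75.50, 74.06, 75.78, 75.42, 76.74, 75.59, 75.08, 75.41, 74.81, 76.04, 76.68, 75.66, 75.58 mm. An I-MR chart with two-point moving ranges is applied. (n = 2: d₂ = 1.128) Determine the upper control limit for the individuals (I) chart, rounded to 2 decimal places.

X̄ = (75.75 + 75.24 + 75.37 + 76.06 + 75.64 + 75.50 + 74.06 + 75.78 + 75.42 + 76.74 + 75.59 + 75.08 + 75.41 + 74.81 + 76.04 + 76.68 + 75.66 + 75.58) / 18 = 75.5783
Moving ranges: 0.51, 0.13, 0.69, 0.42, 0.14, 1.44, 1.72, 0.36, 1.32, 1.15, 0.51, 0.33, 0.60, 1.23, 0.64, 1.02, 0.08; M̄R̄ = 12.2900 / 17 = 0.7229
UCL = X̄ + 3·M̄R̄/d₂ = 75.5783 + 3 × 0.7229 / 1.128 = 77.5010

77.50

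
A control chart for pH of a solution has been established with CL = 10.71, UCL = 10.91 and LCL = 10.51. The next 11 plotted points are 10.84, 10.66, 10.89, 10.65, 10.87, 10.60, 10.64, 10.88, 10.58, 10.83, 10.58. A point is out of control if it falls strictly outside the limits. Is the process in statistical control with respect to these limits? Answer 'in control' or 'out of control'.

in control

All 11 points lie within [10.51, 10.91].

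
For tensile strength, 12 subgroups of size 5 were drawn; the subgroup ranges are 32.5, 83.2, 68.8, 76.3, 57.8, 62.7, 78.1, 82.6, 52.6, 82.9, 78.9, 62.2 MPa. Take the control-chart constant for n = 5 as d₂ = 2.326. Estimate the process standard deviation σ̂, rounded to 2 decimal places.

R̄ = (32.5 + 83.2 + 68.8 + 76.3 + 57.8 + 62.7 + 78.1 + 82.6 + 52.6 + 82.9 + 78.9 + 62.2) / 12 = 68.2167
σ̂ = R̄ / d₂ = 68.2167 / 2.326 = 29.3279

29.33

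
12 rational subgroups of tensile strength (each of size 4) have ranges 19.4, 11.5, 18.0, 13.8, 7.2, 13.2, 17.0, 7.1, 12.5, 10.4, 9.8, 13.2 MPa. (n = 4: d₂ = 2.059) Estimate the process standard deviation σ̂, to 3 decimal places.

R̄ = (19.4 + 11.5 + 18.0 + 13.8 + 7.2 + 13.2 + 17.0 + 7.1 + 12.5 + 10.4 + 9.8 + 13.2) / 12 = 12.7583
σ̂ = R̄ / d₂ = 12.7583 / 2.059 = 6.1964

6.196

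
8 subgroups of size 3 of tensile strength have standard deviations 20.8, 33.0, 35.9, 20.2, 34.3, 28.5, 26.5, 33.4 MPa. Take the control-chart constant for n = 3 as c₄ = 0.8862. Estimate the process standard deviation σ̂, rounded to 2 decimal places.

32.81

s̄ = (20.8 + 33.0 + 35.9 + 20.2 + 34.3 + 28.5 + 26.5 + 33.4) / 8 = 29.0750
σ̂ = s̄ / c₄ = 29.0750 / 0.8862 = 32.8086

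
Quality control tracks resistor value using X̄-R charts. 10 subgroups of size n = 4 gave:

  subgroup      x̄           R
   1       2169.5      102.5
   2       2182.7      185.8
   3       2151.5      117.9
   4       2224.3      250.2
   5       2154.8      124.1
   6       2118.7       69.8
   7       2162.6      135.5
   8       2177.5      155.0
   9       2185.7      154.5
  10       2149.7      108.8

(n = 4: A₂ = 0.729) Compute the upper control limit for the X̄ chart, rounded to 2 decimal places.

2270.06

X̄̄ = (2169.5 + 2182.7 + 2151.5 + 2224.3 + 2154.8 + 2118.7 + 2162.6 + 2177.5 + 2185.7 + 2149.7) / 10 = 21677.0000 / 10 = 2167.7000
R̄ = (102.5 + 185.8 + 117.9 + 250.2 + 124.1 + 69.8 + 135.5 + 155.0 + 154.5 + 108.8) / 10 = 1404.1000 / 10 = 140.4100
UCL = X̄̄ + A₂·R̄ = 2167.7000 + 0.729 × 140.4100 = 2270.0589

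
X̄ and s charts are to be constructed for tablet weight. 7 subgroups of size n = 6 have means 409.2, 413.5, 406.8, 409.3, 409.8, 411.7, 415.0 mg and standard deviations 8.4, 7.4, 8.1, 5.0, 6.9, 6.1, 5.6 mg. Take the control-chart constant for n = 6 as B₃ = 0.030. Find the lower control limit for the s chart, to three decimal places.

s̄ = (8.4 + 7.4 + 8.1 + 5.0 + 6.9 + 6.1 + 5.6) / 7 = 6.7857
LCL_s = B₃·s̄ = 0.030 × 6.7857 = 0.2036

0.204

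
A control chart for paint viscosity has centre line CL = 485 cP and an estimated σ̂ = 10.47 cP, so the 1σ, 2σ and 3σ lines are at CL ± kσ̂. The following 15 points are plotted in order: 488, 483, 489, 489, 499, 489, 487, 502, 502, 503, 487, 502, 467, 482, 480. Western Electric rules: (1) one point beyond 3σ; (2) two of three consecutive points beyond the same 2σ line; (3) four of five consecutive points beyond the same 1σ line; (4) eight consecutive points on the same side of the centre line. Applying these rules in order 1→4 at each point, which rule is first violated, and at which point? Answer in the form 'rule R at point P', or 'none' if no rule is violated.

rule 4 at point 10

Zone of each point (C = within 1σ̂, B = 1σ̂–2σ̂, A = 2σ̂–3σ̂, * = beyond 3σ̂; sign = side of CL): 1:+C, 2:-C, 3:+C, 4:+C, 5:+B, 6:+C, 7:+C, 8:+B, 9:+B, 10:+B, 11:+C, 12:+B, 13:-B, 14:-C, 15:-C
Rule 4 (eight consecutive points on the same side of the centre line) is satisfied at point 10.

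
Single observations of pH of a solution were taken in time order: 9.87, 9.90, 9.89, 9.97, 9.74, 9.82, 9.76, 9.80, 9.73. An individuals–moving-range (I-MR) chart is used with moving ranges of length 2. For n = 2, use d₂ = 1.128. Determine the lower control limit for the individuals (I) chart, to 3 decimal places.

9.632

X̄ = (9.87 + 9.90 + 9.89 + 9.97 + 9.74 + 9.82 + 9.76 + 9.80 + 9.73) / 9 = 9.8311
Moving ranges: 0.03, 0.01, 0.08, 0.23, 0.08, 0.06, 0.04, 0.07; M̄R̄ = 0.6000 / 8 = 0.0750
LCL = X̄ − 3·M̄R̄/d₂ = 9.8311 − 3 × 0.0750 / 1.128 = 9.6316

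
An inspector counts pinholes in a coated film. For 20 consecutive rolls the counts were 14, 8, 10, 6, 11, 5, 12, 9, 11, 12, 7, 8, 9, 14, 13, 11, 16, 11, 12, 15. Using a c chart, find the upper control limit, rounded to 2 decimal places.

20.51

c̄ = (14 + 8 + 10 + 6 + 11 + 5 + 12 + 9 + 11 + 12 + 7 + 8 + 9 + 14 + 13 + 11 + 16 + 11 + 12 + 15) / 20 = 214 / 20 = 10.7000
UCL = c̄ + 3√c̄ = 10.7000 + 3 × √10.7000 = 10.7000 + 3 × 3.2711 = 20.5133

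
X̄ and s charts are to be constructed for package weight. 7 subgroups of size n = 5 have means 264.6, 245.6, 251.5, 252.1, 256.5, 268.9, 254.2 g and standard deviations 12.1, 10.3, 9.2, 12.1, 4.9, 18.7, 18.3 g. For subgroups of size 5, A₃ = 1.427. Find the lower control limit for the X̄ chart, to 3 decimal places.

X̄̄ = (264.6 + 245.6 + 251.5 + 252.1 + 256.5 + 268.9 + 254.2) / 7 = 256.2000
s̄ = (12.1 + 10.3 + 9.2 + 12.1 + 4.9 + 18.7 + 18.3) / 7 = 12.2286
LCL = X̄̄ − A₃·s̄ = 256.2000 − 1.427 × 12.2286 = 238.7498

238.750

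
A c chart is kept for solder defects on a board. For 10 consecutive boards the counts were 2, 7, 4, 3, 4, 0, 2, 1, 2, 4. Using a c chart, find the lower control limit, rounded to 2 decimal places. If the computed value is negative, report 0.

c̄ = (2 + 7 + 4 + 3 + 4 + 0 + 2 + 1 + 2 + 4) / 10 = 29 / 10 = 2.9000
LCL = c̄ − 3√c̄ = 2.9000 − 3 × 1.7029 = -2.2088 → 0 (cannot be negative)

0.00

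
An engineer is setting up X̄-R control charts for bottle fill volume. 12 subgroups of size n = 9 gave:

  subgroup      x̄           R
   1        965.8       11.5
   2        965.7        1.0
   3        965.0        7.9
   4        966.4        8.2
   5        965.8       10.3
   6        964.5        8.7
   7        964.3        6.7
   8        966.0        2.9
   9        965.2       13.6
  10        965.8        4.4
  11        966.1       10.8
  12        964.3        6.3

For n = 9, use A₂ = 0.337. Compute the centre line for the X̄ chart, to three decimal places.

965.408

X̄̄ = (965.8 + 965.7 + 965.0 + 966.4 + 965.8 + 964.5 + 964.3 + 966.0 + 965.2 + 965.8 + 966.1 + 964.3) / 12 = 11584.9000 / 12 = 965.4083
CL = X̄̄ = 965.4083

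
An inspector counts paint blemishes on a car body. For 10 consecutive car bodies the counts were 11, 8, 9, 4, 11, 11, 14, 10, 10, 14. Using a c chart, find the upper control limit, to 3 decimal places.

19.781

c̄ = (11 + 8 + 9 + 4 + 11 + 11 + 14 + 10 + 10 + 14) / 10 = 102 / 10 = 10.2000
UCL = c̄ + 3√c̄ = 10.2000 + 3 × √10.2000 = 10.2000 + 3 × 3.1937 = 19.7812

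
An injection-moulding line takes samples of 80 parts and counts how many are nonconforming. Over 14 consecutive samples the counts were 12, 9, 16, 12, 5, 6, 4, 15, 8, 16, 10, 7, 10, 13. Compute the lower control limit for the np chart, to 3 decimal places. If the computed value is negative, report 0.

p̄ = Σdᵢ / (k·n) = 143 / (14 × 80) = 0.12768
LCL = np̄ − 3·√(np̄(1−p̄)) = 10.2143 − 3 × 2.9850 = 1.2593

1.259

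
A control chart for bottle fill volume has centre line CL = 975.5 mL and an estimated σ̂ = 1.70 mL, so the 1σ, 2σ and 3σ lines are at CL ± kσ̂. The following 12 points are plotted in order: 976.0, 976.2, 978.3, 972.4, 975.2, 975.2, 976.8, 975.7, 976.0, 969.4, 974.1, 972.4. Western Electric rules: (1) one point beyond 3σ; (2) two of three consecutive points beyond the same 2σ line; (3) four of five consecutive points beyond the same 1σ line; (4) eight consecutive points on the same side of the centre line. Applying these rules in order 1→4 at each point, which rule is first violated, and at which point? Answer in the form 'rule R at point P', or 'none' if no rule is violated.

Zone of each point (C = within 1σ̂, B = 1σ̂–2σ̂, A = 2σ̂–3σ̂, * = beyond 3σ̂; sign = side of CL): 1:+C, 2:+C, 3:+B, 4:-B, 5:-C, 6:-C, 7:+C, 8:+C, 9:+C, 10:-*, 11:-C, 12:-B
Rule 1 (one point beyond the 3σ limits) is satisfied at point 10.

rule 1 at point 10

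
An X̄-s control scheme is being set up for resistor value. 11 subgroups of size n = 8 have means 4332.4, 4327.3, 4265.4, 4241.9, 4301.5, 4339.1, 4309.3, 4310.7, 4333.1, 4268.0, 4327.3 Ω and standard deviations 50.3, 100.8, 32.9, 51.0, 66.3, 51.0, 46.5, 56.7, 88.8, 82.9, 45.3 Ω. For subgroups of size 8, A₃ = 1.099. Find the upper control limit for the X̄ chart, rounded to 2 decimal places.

X̄̄ = (4332.4 + 4327.3 + 4265.4 + 4241.9 + 4301.5 + 4339.1 + 4309.3 + 4310.7 + 4333.1 + 4268.0 + 4327.3) / 11 = 4305.0909
s̄ = (50.3 + 100.8 + 32.9 + 51.0 + 66.3 + 51.0 + 46.5 + 56.7 + 88.8 + 82.9 + 45.3) / 11 = 61.1364
UCL = X̄̄ + A₃·s̄ = 4305.0909 + 1.099 × 61.1364 = 4372.2798

4372.28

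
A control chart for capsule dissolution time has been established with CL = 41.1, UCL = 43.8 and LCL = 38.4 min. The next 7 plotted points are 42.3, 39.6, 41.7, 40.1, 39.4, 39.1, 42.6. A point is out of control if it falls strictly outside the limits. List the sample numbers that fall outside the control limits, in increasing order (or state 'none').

none

All 7 points lie within [38.4, 43.8].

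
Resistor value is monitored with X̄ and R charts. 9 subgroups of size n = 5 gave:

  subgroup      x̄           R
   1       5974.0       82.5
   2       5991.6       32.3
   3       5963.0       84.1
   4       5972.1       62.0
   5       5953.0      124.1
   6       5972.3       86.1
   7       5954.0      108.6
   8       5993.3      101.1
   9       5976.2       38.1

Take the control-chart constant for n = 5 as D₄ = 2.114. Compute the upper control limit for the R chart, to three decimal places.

R̄ = (82.5 + 32.3 + 84.1 + 62.0 + 124.1 + 86.1 + 108.6 + 101.1 + 38.1) / 9 = 718.9000 / 9 = 79.8778
UCL_R = D₄·R̄ = 2.114 × 79.8778 = 168.8616

168.862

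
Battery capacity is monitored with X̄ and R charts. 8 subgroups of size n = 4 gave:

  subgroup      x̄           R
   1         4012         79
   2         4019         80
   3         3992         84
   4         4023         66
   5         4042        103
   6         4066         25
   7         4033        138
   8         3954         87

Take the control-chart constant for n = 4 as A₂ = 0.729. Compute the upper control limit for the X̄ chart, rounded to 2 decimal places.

X̄̄ = (4012 + 4019 + 3992 + 4023 + 4042 + 4066 + 4033 + 3954) / 8 = 32141.0000 / 8 = 4017.6250
R̄ = (79 + 80 + 84 + 66 + 103 + 25 + 138 + 87) / 8 = 662.0000 / 8 = 82.7500
UCL = X̄̄ + A₂·R̄ = 4017.6250 + 0.729 × 82.7500 = 4077.9498

4077.95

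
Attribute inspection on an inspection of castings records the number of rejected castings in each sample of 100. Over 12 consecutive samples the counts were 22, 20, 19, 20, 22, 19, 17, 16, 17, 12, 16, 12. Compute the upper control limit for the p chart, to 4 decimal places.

p̄ = Σdᵢ / (k·n) = 212 / (12 × 100) = 0.17667
UCL = p̄ + 3·√(p̄(1−p̄)/n) = 0.17667 + 3 × √(0.17667×0.82333/100) = 0.17667 + 3 × 0.03814 = 0.29108

0.2911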